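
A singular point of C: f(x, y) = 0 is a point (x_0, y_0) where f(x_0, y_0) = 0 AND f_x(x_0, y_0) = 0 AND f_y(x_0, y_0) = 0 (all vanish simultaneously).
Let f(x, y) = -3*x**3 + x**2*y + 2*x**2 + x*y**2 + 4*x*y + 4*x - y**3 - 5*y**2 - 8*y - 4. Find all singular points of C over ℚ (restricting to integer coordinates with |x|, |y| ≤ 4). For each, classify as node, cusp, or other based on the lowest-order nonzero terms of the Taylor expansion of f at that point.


Singular points: {(0, -2)}; classification: cusp.

Compute partial derivatives:
  f_x = -9*x**2 + 2*x*y + 4*x + y**2 + 4*y + 4.
  f_y = x**2 + 2*x*y + 4*x - 3*y**2 - 10*y - 8.
Scan x_0 ∈ {−4, ..., 4}. For each x_0, f_y(x_0, y) is a polynomial in y; find its integer roots y ∈ {−4, ..., 4}, then test f_x and f at those candidates.
  x = -4: f_y(-4, y) = -3*y**2 - 18*y - 8; no integer root y with |y| ≤ 4.
  x = -3: f_y(-3, y) = -3*y**2 - 16*y - 11; no integer root y with |y| ≤ 4.
  x = -2: f_y(-2, y) = -3*y**2 - 14*y - 12; no integer root y with |y| ≤ 4.
  x = -1: f_y(-1, y) = -3*y**2 - 12*y - 11; no integer root y with |y| ≤ 4.
  x = 0: f_y(0, y) = -3*y**2 - 10*y - 8; vanishes at y ∈ {-2}. (0, -2): f_x = 0, f = 0 — SINGULAR.
  x = 1: f_y(1, y) = -3*y**2 - 8*y - 3; no integer root y with |y| ≤ 4.
  x = 2: f_y(2, y) = -3*y**2 - 6*y + 4; no integer root y with |y| ≤ 4.
  x = 3: f_y(3, y) = -3*y**2 - 4*y + 13; no integer root y with |y| ≤ 4.
  x = 4: f_y(4, y) = -3*y**2 - 2*y + 24; no integer root y with |y| ≤ 4.
Only singular point on the grid: (0, -2).
Classify: substitute x = 0 + u, y = -2 + v and expand: f = -3*u**3 + u**2*v + u*v**2 - v**3 + v**2.
No constant or linear terms (consistent with a singular point). Quadratic part: v**2. Cubic part: -3*u**3 + u**2*v + u*v**2 - v**3.
The quadratic part v**2 is a perfect square, so there is a single (double) tangent line v = 0, i.e. y = -2. Restricting the cubic part to that line (v = 0) leaves -3*u**3 ≠ 0, so f is not divisible by v and the branch is v² ≈ 3*u**3 to lowest order — this is a cusp.
Classification: cusp.


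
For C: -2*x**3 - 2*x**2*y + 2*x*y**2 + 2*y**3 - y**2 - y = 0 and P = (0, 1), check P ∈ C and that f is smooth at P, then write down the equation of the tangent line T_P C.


Tangent line at P: 2*x + 3*y - 3 = 0.

Step 1: f(0, 1) = 0, so P lies on C.
Step 2: partial derivatives
  f_x(x, y) = -6*x**2 - 4*x*y + 2*y**2, f_y(x, y) = -2*x**2 + 4*x*y + 6*y**2 - 2*y - 1.
  f_x(P) = 2, f_y(P) = 3 (gradient nonzero, so P is smooth).
Step 3: tangent line at P: 2·(x − 0) + 3·(y − 1) = 0.
Expanding: 2*x + 3*y - 3 = 0.


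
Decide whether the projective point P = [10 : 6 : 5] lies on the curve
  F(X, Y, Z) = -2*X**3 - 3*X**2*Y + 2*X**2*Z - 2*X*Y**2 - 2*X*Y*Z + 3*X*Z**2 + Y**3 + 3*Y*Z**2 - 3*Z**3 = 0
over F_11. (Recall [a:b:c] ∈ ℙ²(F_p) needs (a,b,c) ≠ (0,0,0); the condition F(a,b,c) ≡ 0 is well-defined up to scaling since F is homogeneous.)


F(10,6,5) ≡ 1 (mod 11); P is NOT on the curve.

Evaluate F(10, 6, 5) term-by-term (mod 11).
  -2*X**3 ↦ -2·1000·1·1 = -2000
  -3*X**2*Y ↦ -3·100·6·1 = -1800
  2*X**2*Z ↦ 2·100·1·5 = 1000
  -2*X*Y**2 ↦ -2·10·36·1 = -720
  -2*X*Y*Z ↦ -2·10·6·5 = -600
  3*X*Z**2 ↦ 3·10·1·25 = 750
  Y**3 ↦ 1·1·216·1 = 216
  3*Y*Z**2 ↦ 3·1·6·25 = 450
  -3*Z**3 ↦ -3·1·1·125 = -375
Sum: F(10, 6, 5) = (-2000) + (-1800) + (1000) + (-720) + (-600) + (750) + (216) + (450) + (-375) = -3079.
Reducing mod 11: -3079 ≡ 1 (mod 11).
Since F(a, b, c) ≡ 1 ≠ 0 (mod 11), P does NOT lie on the curve.


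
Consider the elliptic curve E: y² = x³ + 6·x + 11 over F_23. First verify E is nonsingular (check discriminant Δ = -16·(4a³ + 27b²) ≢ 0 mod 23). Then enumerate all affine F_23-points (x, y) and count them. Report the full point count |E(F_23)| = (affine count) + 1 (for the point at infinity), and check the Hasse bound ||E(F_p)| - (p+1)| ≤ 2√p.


Affine points = {(1, 8), (1, 15), (2, 10), (2, 13), (9, 9), (9, 14), (10, 6), (10, 17), (13, 3), (13, 20), (15, 7), (15, 16), (17, 9), (17, 14), (20, 9), (20, 14), (22, 2), (22, 21)}; affine count = 18; |E(F_23)| = 19.

Discriminant check: Δ ∝ 4a³ + 27b² = 4·6³ + 27·11² = 4·216 + 27·121 ≡ 14 (mod 23). Nonzero ⇒ E is nonsingular.
For each x ∈ F_23, compute rhs = x³ + 6·x + 11 mod 23, then count y ∈ F_23 with y² ≡ rhs.
  x = 0: rhs = 11, matching y values: none (0 points).
  x = 1: rhs = 18, matching y values: 8, 15 (2 points).
  x = 2: rhs = 8, matching y values: 10, 13 (2 points).
  x = 3: rhs = 10, matching y values: none (0 points).
  x = 4: rhs = 7, matching y values: none (0 points).
  x = 5: rhs = 5, matching y values: none (0 points).
  x = 6: rhs = 10, matching y values: none (0 points).
  x = 7: rhs = 5, matching y values: none (0 points).
  x = 8: rhs = 19, matching y values: none (0 points).
  x = 9: rhs = 12, matching y values: 9, 14 (2 points).
  x = 10: rhs = 13, matching y values: 6, 17 (2 points).
  x = 11: rhs = 5, matching y values: none (0 points).
  x = 12: rhs = 17, matching y values: none (0 points).
  x = 13: rhs = 9, matching y values: 3, 20 (2 points).
  x = 14: rhs = 10, matching y values: none (0 points).
  x = 15: rhs = 3, matching y values: 7, 16 (2 points).
  x = 16: rhs = 17, matching y values: none (0 points).
  x = 17: rhs = 12, matching y values: 9, 14 (2 points).
  x = 18: rhs = 17, matching y values: none (0 points).
  x = 19: rhs = 15, matching y values: none (0 points).
  x = 20: rhs = 12, matching y values: 9, 14 (2 points).
  x = 21: rhs = 14, matching y values: none (0 points).
  x = 22: rhs = 4, matching y values: 2, 21 (2 points).
Total affine count: 18.
Full point count |E(F_23)| = 18 + 1 = 19.
Hasse bound: |19 − (23+1)| = |-5| = 5 ≤ 2√23 ≈ 9.5917 ✓.


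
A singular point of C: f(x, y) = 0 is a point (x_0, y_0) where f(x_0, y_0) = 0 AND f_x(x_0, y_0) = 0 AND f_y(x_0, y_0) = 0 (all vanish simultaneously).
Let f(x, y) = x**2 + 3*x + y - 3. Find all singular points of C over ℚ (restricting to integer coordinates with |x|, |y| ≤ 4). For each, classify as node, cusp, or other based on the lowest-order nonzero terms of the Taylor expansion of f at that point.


No singular points in the scanned grid; C is smooth there.

Compute partial derivatives:
  f_x = 2*x + 3.
  f_y = 1.
f_y = 1 is a nonzero constant, so f_y never vanishes: no point (x, y) can satisfy f = f_x = f_y = 0. In particular no (x, y) ∈ {−4, ..., 4}² is singular; the curve is smooth.


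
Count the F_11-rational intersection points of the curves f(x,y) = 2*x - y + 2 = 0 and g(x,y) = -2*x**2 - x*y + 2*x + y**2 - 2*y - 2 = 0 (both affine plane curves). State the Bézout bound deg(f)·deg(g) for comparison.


Common zeros: {(6, 3)}; count = 1; Bézout bound = 2.

deg(f) = 1, deg(g) = 2, so Bézout bound = 2.
Scan x ∈ F_11. For each x, list the y ∈ F_11 with f(x, y) ≡ 0 and those with g(x, y) ≡ 0 (mod 11); the common zeros in that column are the intersection.
  x = 0: f ≡ 0 at y ∈ {2}; g ≡ 0 at y ∈ {6, 7}; common: ∅.
  x = 1: f ≡ 0 at y ∈ {4}; g ≡ 0 at y ∈ ∅; common: ∅.
  x = 2: f ≡ 0 at y ∈ {6}; g ≡ 0 at y ∈ ∅; common: ∅.
  x = 3: f ≡ 0 at y ∈ {8}; g ≡ 0 at y ∈ {7, 9}; common: ∅.
  x = 4: f ≡ 0 at y ∈ {10}; g ≡ 0 at y ∈ ∅; common: ∅.
  x = 5: f ≡ 0 at y ∈ {1}; g ≡ 0 at y ∈ ∅; common: ∅.
  x = 6: f ≡ 0 at y ∈ {3}; g ≡ 0 at y ∈ {3, 5}; common: {3}.
  x = 7: f ≡ 0 at y ∈ {5}; g ≡ 0 at y ∈ ∅; common: ∅.
  x = 8: f ≡ 0 at y ∈ {7}; g ≡ 0 at y ∈ ∅; common: ∅.
  x = 9: f ≡ 0 at y ∈ {9}; g ≡ 0 at y ∈ {5, 6}; common: ∅.
  x = 10: f ≡ 0 at y ∈ {0}; g ≡ 0 at y ∈ {3, 9}; common: ∅.
Collecting: common zeros = {(6, 3)}, so the count is 1.
Comparison with the Bézout bound: 1 ≤ 2 = deg(f)·deg(g), as expected for curves with no common component (the affine F_11-count falls short of the bound because intersections may lie at infinity, over extension fields, or carry multiplicity).


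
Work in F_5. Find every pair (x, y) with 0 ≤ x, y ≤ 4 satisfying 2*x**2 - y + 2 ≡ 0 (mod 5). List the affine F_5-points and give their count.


Affine F_5-points: {(0, 2), (1, 4), (2, 0), (3, 0), (4, 4)}; count = 5.

For each of the 25 pairs (x, y) ∈ F_5², evaluate f(x, y) mod 5. Record the zeros.
  x = 0: [0↦2, 1↦1, 2↦0, 3↦4, 4↦3]  zeros at y ∈ {2}
  x = 1: [0↦4, 1↦3, 2↦2, 3↦1, 4↦0]  zeros at y ∈ {4}
  x = 2: [0↦0, 1↦4, 2↦3, 3↦2, 4↦1]  zeros at y ∈ {0}
  x = 3: [0↦0, 1↦4, 2↦3, 3↦2, 4↦1]  zeros at y ∈ {0}
  x = 4: [0↦4, 1↦3, 2↦2, 3↦1, 4↦0]  zeros at y ∈ {4}
Collecting zeros: affine points = {(0, 2), (1, 4), (2, 0), (3, 0), (4, 4)}.
Total count |C(F_5)_aff| = 5.


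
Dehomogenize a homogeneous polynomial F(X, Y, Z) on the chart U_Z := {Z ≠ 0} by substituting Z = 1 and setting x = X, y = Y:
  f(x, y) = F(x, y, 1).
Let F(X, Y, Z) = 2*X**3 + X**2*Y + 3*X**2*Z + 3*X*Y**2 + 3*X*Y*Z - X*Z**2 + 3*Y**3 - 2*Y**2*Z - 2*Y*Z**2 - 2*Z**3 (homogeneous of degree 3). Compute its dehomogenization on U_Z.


f(x, y) = 2*x**3 + x**2*y + 3*x**2 + 3*x*y**2 + 3*x*y - x + 3*y**3 - 2*y**2 - 2*y - 2

On U_Z we set Z = 1. Each monomial c·X^i·Y^j·Z^k in F becomes c·x^i·y^j·1^k = c·x^i·y^j.
Substituting Z = 1: F(X, Y, 1) = 2*x**3 + x**2*y + 3*x**2 + 3*x*y**2 + 3*x*y - x + 3*y**3 - 2*y**2 - 2*y - 2.
Note: deg(f) ≤ deg(F) = 3; strict inequality happens when F is divisible by Z (lost terms).


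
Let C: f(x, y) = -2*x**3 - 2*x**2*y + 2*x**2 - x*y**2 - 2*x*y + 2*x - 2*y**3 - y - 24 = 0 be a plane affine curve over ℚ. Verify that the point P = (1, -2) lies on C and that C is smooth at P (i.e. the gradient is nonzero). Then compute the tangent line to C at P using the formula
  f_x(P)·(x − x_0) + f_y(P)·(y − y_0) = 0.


Tangent line at P: 8*x - 25*y - 58 = 0.

Step 1: f(1, -2) = 0, so P lies on C.
Step 2: partial derivatives
  f_x(x, y) = -6*x**2 - 4*x*y + 4*x - y**2 - 2*y + 2, f_y(x, y) = -2*x**2 - 2*x*y - 2*x - 6*y**2 - 1.
  f_x(P) = 8, f_y(P) = -25 (gradient nonzero, so P is smooth).
Step 3: tangent line at P: 8·(x − 1) + -25·(y − -2) = 0.
Expanding: 8*x - 25*y - 58 = 0.


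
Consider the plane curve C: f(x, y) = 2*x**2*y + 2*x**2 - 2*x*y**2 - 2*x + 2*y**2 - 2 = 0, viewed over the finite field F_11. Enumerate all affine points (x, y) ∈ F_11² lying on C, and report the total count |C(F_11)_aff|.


Affine F_11-points: {(0, 1), (0, 10), (1, 1), (2, 6), (2, 9), (3, 5), (4, 0), (4, 9), (5, 4), (5, 5), (8, 0), (8, 6), (9, 3), (10, 2), (10, 3)}; count = 15.

For each of the 121 pairs (x, y) ∈ F_11², evaluate f(x, y) mod 11. Record the zeros.
  x = 0: [0↦9, 1↦0, 2↦6, 3↦5, 4↦8, 5↦4, 6↦4, 7↦8, 8↦5, 9↦6, 10↦0]  zeros at y ∈ {1, 10}
  x = 1: [0↦9, 1↦0, 2↦2, 3↦4, 4↦6, 5↦8, 6↦10, 7↦1, 8↦3, 9↦5, 10↦7]  zeros at y ∈ {1}
  x = 2: [0↦2, 1↦8, 2↦10, 3↦8, 4↦2, 5↦3, 6↦0, 7↦4, 8↦4, 9↦0, 10↦3]  zeros at y ∈ {6, 9}
  x = 3: [0↦10, 1↦2, 2↦8, 3↦6, 4↦7, 5↦0, 6↦7, 7↦6, 8↦8, 9↦2, 10↦10]  zeros at y ∈ {5}
  x = 4: [0↦0, 1↦4, 2↦7, 3↦9, 4↦10, 5↦10, 6↦9, 7↦7, 8↦4, 9↦0, 10↦6]  zeros at y ∈ {0, 9}
  x = 5: [0↦5, 1↦3, 2↦7, 3↦6, 4↦0, 5↦0, 6↦6, 7↦7, 8↦3, 9↦5, 10↦2]  zeros at y ∈ {4, 5}
  x = 6: [0↦3, 1↦10, 2↦8, 3↦8, 4↦10, 5↦3, 6↦9, 7↦6, 8↦5, 9↦6, 10↦9]  zeros at y ∈ ∅
  x = 7: [0↦5, 1↦3, 2↦10, 3↦4, 4↦7, 5↦8, 6↦7, 7↦4, 8↦10, 9↦3, 10↦5]  zeros at y ∈ ∅
  x = 8: [0↦0, 1↦4, 2↦2, 3↦5, 4↦2, 5↦4, 6↦0, 7↦1, 8↦7, 9↦7, 10↦1]  zeros at y ∈ {0, 6}
  x = 9: [0↦10, 1↦2, 2↦6, 3↦0, 4↦6, 5↦2, 6↦10, 7↦8, 8↦7, 9↦7, 10↦8]  zeros at y ∈ {3}
  x = 10: [0↦2, 1↦8, 2↦0, 3↦0, 4↦8, 5↦2, 6↦4, 7↦3, 8↦10, 9↦3, 10↦4]  zeros at y ∈ {2, 3}
Collecting zeros: affine points = {(0, 1), (0, 10), (1, 1), (2, 6), (2, 9), (3, 5), (4, 0), (4, 9), (5, 4), (5, 5), (8, 0), (8, 6), (9, 3), (10, 2), (10, 3)}.
Total count |C(F_11)_aff| = 15.


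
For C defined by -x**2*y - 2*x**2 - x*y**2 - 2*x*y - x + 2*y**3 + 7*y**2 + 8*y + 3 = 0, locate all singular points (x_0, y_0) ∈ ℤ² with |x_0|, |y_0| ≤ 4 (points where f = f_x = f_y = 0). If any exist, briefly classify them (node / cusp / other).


Singular points: {(0, -1)}; classification: node.

Compute partial derivatives:
  f_x = -2*x*y - 4*x - y**2 - 2*y - 1.
  f_y = -x**2 - 2*x*y - 2*x + 6*y**2 + 14*y + 8.
Scan x_0 ∈ {−4, ..., 4}. For each x_0, f_y(x_0, y) is a polynomial in y; find its integer roots y ∈ {−4, ..., 4}, then test f_x and f at those candidates.
  x = -4: f_y(-4, y) = 6*y**2 + 22*y; vanishes at y ∈ {0}. (-4, 0): f_x = 15 ≠ 0.
  x = -3: f_y(-3, y) = 6*y**2 + 20*y + 5; no integer root y with |y| ≤ 4.
  x = -2: f_y(-2, y) = 6*y**2 + 18*y + 8; no integer root y with |y| ≤ 4.
  x = -1: f_y(-1, y) = 6*y**2 + 16*y + 9; no integer root y with |y| ≤ 4.
  x = 0: f_y(0, y) = 6*y**2 + 14*y + 8; vanishes at y ∈ {-1}. (0, -1): f_x = 0, f = 0 — SINGULAR.
  x = 1: f_y(1, y) = 6*y**2 + 12*y + 5; no integer root y with |y| ≤ 4.
  x = 2: f_y(2, y) = 6*y**2 + 10*y; vanishes at y ∈ {0}. (2, 0): f_x = -9 ≠ 0.
  x = 3: f_y(3, y) = 6*y**2 + 8*y - 7; no integer root y with |y| ≤ 4.
  x = 4: f_y(4, y) = 6*y**2 + 6*y - 16; no integer root y with |y| ≤ 4.
Only singular point on the grid: (0, -1).
Classify: substitute x = 0 + u, y = -1 + v and expand: f = -u**2*v - u**2 - u*v**2 + 2*v**3 + v**2.
No constant or linear terms (consistent with a singular point). Quadratic part: -u**2 + v**2. Cubic part: -u**2*v - u*v**2 + 2*v**3.
The quadratic part v**2 - u**2 = (v − u)(v + u) splits into two distinct linear factors, so there are two distinct tangent lines y − -1 = ±(x − 0) — this is a node (ordinary double point).
Classification: node.


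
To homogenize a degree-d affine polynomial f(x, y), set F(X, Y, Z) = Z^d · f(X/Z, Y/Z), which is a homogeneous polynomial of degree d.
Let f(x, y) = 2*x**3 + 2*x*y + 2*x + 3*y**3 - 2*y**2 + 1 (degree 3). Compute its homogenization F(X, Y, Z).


F(X, Y, Z) = 2*X**3 + 2*X*Y*Z + 2*X*Z**2 + 3*Y**3 - 2*Y**2*Z + Z**3

deg(f) = 3.
Substitute x = X/Z, y = Y/Z into f, then multiply by Z^3.
  monomial 2·x^3·y^0 ↦ 2·X^3·Y^0·Z^0.
  monomial 2·x^1·y^1 ↦ 2·X^1·Y^1·Z^1.
  monomial 2·x^1·y^0 ↦ 2·X^1·Y^0·Z^2.
  monomial 3·x^0·y^3 ↦ 3·X^0·Y^3·Z^0.
  monomial -2·x^0·y^2 ↦ -2·X^0·Y^2·Z^1.
  monomial 1·x^0·y^0 ↦ 1·X^0·Y^0·Z^3.
Collecting: F(X, Y, Z) = 2*X**3 + 2*X*Y*Z + 2*X*Z**2 + 3*Y**3 - 2*Y**2*Z + Z**3.


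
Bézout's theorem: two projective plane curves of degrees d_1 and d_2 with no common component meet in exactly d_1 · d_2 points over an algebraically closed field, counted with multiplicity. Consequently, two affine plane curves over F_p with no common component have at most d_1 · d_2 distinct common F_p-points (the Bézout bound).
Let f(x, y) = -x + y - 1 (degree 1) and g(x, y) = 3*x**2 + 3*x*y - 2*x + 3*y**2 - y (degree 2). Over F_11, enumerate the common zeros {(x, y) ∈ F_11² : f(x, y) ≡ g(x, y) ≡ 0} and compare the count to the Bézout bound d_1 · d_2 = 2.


Common zeros: ∅; count = 0; Bézout bound = 2.

deg(f) = 1, deg(g) = 2, so Bézout bound = 2.
Scan x ∈ F_11. For each x, list the y ∈ F_11 with f(x, y) ≡ 0 and those with g(x, y) ≡ 0 (mod 11); the common zeros in that column are the intersection.
  x = 0: f ≡ 0 at y ∈ {1}; g ≡ 0 at y ∈ {0, 4}; common: ∅.
  x = 1: f ≡ 0 at y ∈ {2}; g ≡ 0 at y ∈ {6, 8}; common: ∅.
  x = 2: f ≡ 0 at y ∈ {3}; g ≡ 0 at y ∈ ∅; common: ∅.
  x = 3: f ≡ 0 at y ∈ {4}; g ≡ 0 at y ∈ ∅; common: ∅.
  x = 4: f ≡ 0 at y ∈ {5}; g ≡ 0 at y ∈ {4, 7}; common: ∅.
  x = 5: f ≡ 0 at y ∈ {6}; g ≡ 0 at y ∈ ∅; common: ∅.
  x = 6: f ≡ 0 at y ∈ {7}; g ≡ 0 at y ∈ ∅; common: ∅.
  x = 7: f ≡ 0 at y ∈ {8}; g ≡ 0 at y ∈ {3, 5}; common: ∅.
  x = 8: f ≡ 0 at y ∈ {9}; g ≡ 0 at y ∈ {0, 7}; common: ∅.
  x = 9: f ≡ 0 at y ∈ {10}; g ≡ 0 at y ∈ {3}; common: ∅.
  x = 10: f ≡ 0 at y ∈ {0}; g ≡ 0 at y ∈ {8}; common: ∅.
Collecting: common zeros = ∅, so the count is 0.
Comparison with the Bézout bound: 0 ≤ 2 = deg(f)·deg(g), as expected for curves with no common component (the affine F_11-count falls short of the bound because intersections may lie at infinity, over extension fields, or carry multiplicity).


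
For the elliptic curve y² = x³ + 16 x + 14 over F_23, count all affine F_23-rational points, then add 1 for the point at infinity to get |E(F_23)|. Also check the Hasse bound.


Affine points = {(1, 10), (1, 13), (2, 10), (2, 13), (4, 2), (4, 21), (5, 9), (5, 14), (6, 2), (6, 21), (7, 3), (7, 20), (9, 6), (9, 17), (10, 1), (10, 22), (11, 7), (11, 16), (12, 5), (12, 18), (13, 2), (13, 21), (15, 8), (15, 15), (17, 1), (17, 22), (18, 4), (18, 19), (19, 1), (19, 22), (20, 10), (20, 13)}; affine count = 32; |E(F_23)| = 33.

Discriminant check: Δ ∝ 4a³ + 27b² = 4·16³ + 27·14² = 4·4096 + 27·196 ≡ 10 (mod 23). Nonzero ⇒ E is nonsingular.
For each x ∈ F_23, compute rhs = x³ + 16·x + 14 mod 23, then count y ∈ F_23 with y² ≡ rhs.
  x = 0: rhs = 14, matching y values: none (0 points).
  x = 1: rhs = 8, matching y values: 10, 13 (2 points).
  x = 2: rhs = 8, matching y values: 10, 13 (2 points).
  x = 3: rhs = 20, matching y values: none (0 points).
  x = 4: rhs = 4, matching y values: 2, 21 (2 points).
  x = 5: rhs = 12, matching y values: 9, 14 (2 points).
  x = 6: rhs = 4, matching y values: 2, 21 (2 points).
  x = 7: rhs = 9, matching y values: 3, 20 (2 points).
  x = 8: rhs = 10, matching y values: none (0 points).
  x = 9: rhs = 13, matching y values: 6, 17 (2 points).
  x = 10: rhs = 1, matching y values: 1, 22 (2 points).
  x = 11: rhs = 3, matching y values: 7, 16 (2 points).
  x = 12: rhs = 2, matching y values: 5, 18 (2 points).
  x = 13: rhs = 4, matching y values: 2, 21 (2 points).
  x = 14: rhs = 15, matching y values: none (0 points).
  x = 15: rhs = 18, matching y values: 8, 15 (2 points).
  x = 16: rhs = 19, matching y values: none (0 points).
  x = 17: rhs = 1, matching y values: 1, 22 (2 points).
  x = 18: rhs = 16, matching y values: 4, 19 (2 points).
  x = 19: rhs = 1, matching y values: 1, 22 (2 points).
  x = 20: rhs = 8, matching y values: 10, 13 (2 points).
  x = 21: rhs = 20, matching y values: none (0 points).
  x = 22: rhs = 20, matching y values: none (0 points).
Total affine count: 32.
Full point count |E(F_23)| = 32 + 1 = 33.
Hasse bound: |33 − (23+1)| = |9| = 9 ≤ 2√23 ≈ 9.5917 ✓.


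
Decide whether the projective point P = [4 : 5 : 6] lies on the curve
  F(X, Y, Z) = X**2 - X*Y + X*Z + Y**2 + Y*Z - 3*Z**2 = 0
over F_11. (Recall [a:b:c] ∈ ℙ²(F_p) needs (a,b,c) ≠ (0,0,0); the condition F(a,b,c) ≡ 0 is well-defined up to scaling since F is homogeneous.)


F(4,5,6) ≡ 0 (mod 11); P is on the curve.

Evaluate F(4, 5, 6) term-by-term (mod 11).
  X**2 ↦ 1·16·1·1 = 16
  -X*Y ↦ -1·4·5·1 = -20
  X*Z ↦ 1·4·1·6 = 24
  Y**2 ↦ 1·1·25·1 = 25
  Y*Z ↦ 1·1·5·6 = 30
  -3*Z**2 ↦ -3·1·1·36 = -108
Sum: F(4, 5, 6) = (16) + (-20) + (24) + (25) + (30) + (-108) = -33.
Reducing mod 11: -33 ≡ 0 (mod 11).
Since F(a, b, c) ≡ 0 (mod 11), P lies on the curve.


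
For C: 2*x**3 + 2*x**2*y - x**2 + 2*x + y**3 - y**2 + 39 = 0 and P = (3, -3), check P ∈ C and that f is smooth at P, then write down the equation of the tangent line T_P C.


Tangent line at P: 14*x + 51*y + 111 = 0.

Step 1: f(3, -3) = 0, so P lies on C.
Step 2: partial derivatives
  f_x(x, y) = 6*x**2 + 4*x*y - 2*x + 2, f_y(x, y) = 2*x**2 + 3*y**2 - 2*y.
  f_x(P) = 14, f_y(P) = 51 (gradient nonzero, so P is smooth).
Step 3: tangent line at P: 14·(x − 3) + 51·(y − -3) = 0.
Expanding: 14*x + 51*y + 111 = 0.


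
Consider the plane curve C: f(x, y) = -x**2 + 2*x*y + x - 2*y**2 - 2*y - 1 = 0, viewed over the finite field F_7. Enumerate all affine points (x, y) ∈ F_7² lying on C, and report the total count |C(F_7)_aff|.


Affine F_7-points: {(2, 2), (2, 6), (3, 0), (3, 2), (4, 4), (4, 6), (5, 0), (5, 4)}; count = 8.

For each of the 49 pairs (x, y) ∈ F_7², evaluate f(x, y) mod 7. Record the zeros.
  x = 0: [0↦6, 1↦2, 2↦1, 3↦3, 4↦1, 5↦2, 6↦6]  zeros at y ∈ ∅
  x = 1: [0↦6, 1↦4, 2↦5, 3↦2, 4↦2, 5↦5, 6↦4]  zeros at y ∈ ∅
  x = 2: [0↦4, 1↦4, 2↦0, 3↦6, 4↦1, 5↦6, 6↦0]  zeros at y ∈ {2, 6}
  x = 3: [0↦0, 1↦2, 2↦0, 3↦1, 4↦5, 5↦5, 6↦1]  zeros at y ∈ {0, 2}
  x = 4: [0↦1, 1↦5, 2↦5, 3↦1, 4↦0, 5↦2, 6↦0]  zeros at y ∈ {4, 6}
  x = 5: [0↦0, 1↦6, 2↦1, 3↦6, 4↦0, 5↦4, 6↦4]  zeros at y ∈ {0, 4}
  x = 6: [0↦4, 1↦5, 2↦2, 3↦2, 4↦5, 5↦4, 6↦6]  zeros at y ∈ ∅
Collecting zeros: affine points = {(2, 2), (2, 6), (3, 0), (3, 2), (4, 4), (4, 6), (5, 0), (5, 4)}.
Total count |C(F_7)_aff| = 8.


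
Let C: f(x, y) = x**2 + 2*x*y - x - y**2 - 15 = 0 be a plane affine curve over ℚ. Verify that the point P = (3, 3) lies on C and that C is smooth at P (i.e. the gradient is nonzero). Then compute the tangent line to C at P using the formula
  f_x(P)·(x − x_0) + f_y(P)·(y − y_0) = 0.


Tangent line at P: 11*x - 33 = 0.

Step 1: f(3, 3) = 0, so P lies on C.
Step 2: partial derivatives
  f_x(x, y) = 2*x + 2*y - 1, f_y(x, y) = 2*x - 2*y.
  f_x(P) = 11, f_y(P) = 0 (gradient nonzero, so P is smooth).
Step 3: tangent line at P: 11·(x − 3) + 0·(y − 3) = 0.
Expanding: 11*x - 33 = 0.


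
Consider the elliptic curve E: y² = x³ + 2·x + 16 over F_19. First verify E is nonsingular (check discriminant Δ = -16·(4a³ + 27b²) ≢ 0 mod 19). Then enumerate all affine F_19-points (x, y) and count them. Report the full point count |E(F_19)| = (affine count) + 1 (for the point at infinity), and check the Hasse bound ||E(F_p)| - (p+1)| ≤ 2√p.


Affine points = {(0, 4), (0, 15), (1, 0), (2, 3), (2, 16), (3, 7), (3, 12), (6, 4), (6, 15), (11, 1), (11, 18), (12, 1), (12, 18), (13, 4), (13, 15), (15, 1), (15, 18), (17, 2), (17, 17)}; affine count = 19; |E(F_19)| = 20.

Discriminant check: Δ ∝ 4a³ + 27b² = 4·2³ + 27·16² = 4·8 + 27·256 ≡ 9 (mod 19). Nonzero ⇒ E is nonsingular.
For each x ∈ F_19, compute rhs = x³ + 2·x + 16 mod 19, then count y ∈ F_19 with y² ≡ rhs.
  x = 0: rhs = 16, matching y values: 4, 15 (2 points).
  x = 1: rhs = 0, matching y values: 0 (1 points).
  x = 2: rhs = 9, matching y values: 3, 16 (2 points).
  x = 3: rhs = 11, matching y values: 7, 12 (2 points).
  x = 4: rhs = 12, matching y values: none (0 points).
  x = 5: rhs = 18, matching y values: none (0 points).
  x = 6: rhs = 16, matching y values: 4, 15 (2 points).
  x = 7: rhs = 12, matching y values: none (0 points).
  x = 8: rhs = 12, matching y values: none (0 points).
  x = 9: rhs = 3, matching y values: none (0 points).
  x = 10: rhs = 10, matching y values: none (0 points).
  x = 11: rhs = 1, matching y values: 1, 18 (2 points).
  x = 12: rhs = 1, matching y values: 1, 18 (2 points).
  x = 13: rhs = 16, matching y values: 4, 15 (2 points).
  x = 14: rhs = 14, matching y values: none (0 points).
  x = 15: rhs = 1, matching y values: 1, 18 (2 points).
  x = 16: rhs = 2, matching y values: none (0 points).
  x = 17: rhs = 4, matching y values: 2, 17 (2 points).
  x = 18: rhs = 13, matching y values: none (0 points).
Total affine count: 19.
Full point count |E(F_19)| = 19 + 1 = 20.
Hasse bound: |20 − (19+1)| = |0| = 0 ≤ 2√19 ≈ 8.7178 ✓.


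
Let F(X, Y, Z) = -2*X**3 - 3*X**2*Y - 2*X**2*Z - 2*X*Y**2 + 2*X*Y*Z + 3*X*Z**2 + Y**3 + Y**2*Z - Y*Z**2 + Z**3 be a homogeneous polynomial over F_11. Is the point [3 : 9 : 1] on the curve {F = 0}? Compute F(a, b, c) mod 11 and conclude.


F(3,9,1) ≡ 9 (mod 11); P is NOT on the curve.

Evaluate F(3, 9, 1) term-by-term (mod 11).
  -2*X**3 ↦ -2·27·1·1 = -54
  -3*X**2*Y ↦ -3·9·9·1 = -243
  -2*X**2*Z ↦ -2·9·1·1 = -18
  -2*X*Y**2 ↦ -2·3·81·1 = -486
  2*X*Y*Z ↦ 2·3·9·1 = 54
  3*X*Z**2 ↦ 3·3·1·1 = 9
  Y**3 ↦ 1·1·729·1 = 729
  Y**2*Z ↦ 1·1·81·1 = 81
  -Y*Z**2 ↦ -1·1·9·1 = -9
  Z**3 ↦ 1·1·1·1 = 1
Sum: F(3, 9, 1) = (-54) + (-243) + (-18) + (-486) + (54) + (9) + (729) + (81) + (-9) + (1) = 64.
Reducing mod 11: 64 ≡ 9 (mod 11).
Since F(a, b, c) ≡ 9 ≠ 0 (mod 11), P does NOT lie on the curve.


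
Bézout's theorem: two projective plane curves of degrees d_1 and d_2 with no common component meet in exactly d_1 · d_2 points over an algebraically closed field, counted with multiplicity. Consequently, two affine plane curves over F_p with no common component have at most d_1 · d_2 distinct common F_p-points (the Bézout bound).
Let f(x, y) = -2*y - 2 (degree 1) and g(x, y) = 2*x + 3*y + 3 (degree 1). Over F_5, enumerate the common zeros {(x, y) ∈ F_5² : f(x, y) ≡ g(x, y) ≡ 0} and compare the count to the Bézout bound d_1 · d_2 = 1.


Common zeros: {(0, 4)}; count = 1; Bézout bound = 1.

deg(f) = 1, deg(g) = 1, so Bézout bound = 1.
Scan x ∈ F_5. For each x, list the y ∈ F_5 with f(x, y) ≡ 0 and those with g(x, y) ≡ 0 (mod 5); the common zeros in that column are the intersection.
  x = 0: f ≡ 0 at y ∈ {4}; g ≡ 0 at y ∈ {4}; common: {4}.
  x = 1: f ≡ 0 at y ∈ {4}; g ≡ 0 at y ∈ {0}; common: ∅.
  x = 2: f ≡ 0 at y ∈ {4}; g ≡ 0 at y ∈ {1}; common: ∅.
  x = 3: f ≡ 0 at y ∈ {4}; g ≡ 0 at y ∈ {2}; common: ∅.
  x = 4: f ≡ 0 at y ∈ {4}; g ≡ 0 at y ∈ {3}; common: ∅.
Collecting: common zeros = {(0, 4)}, so the count is 1.
Comparison with the Bézout bound: 1 ≤ 1 = deg(f)·deg(g), as expected for curves with no common component (the bound is attained).


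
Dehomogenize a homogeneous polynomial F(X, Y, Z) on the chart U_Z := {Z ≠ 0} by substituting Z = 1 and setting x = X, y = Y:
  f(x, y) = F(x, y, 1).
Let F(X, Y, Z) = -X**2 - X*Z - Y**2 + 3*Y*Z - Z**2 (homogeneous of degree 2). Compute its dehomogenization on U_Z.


f(x, y) = -x**2 - x - y**2 + 3*y - 1

On U_Z we set Z = 1. Each monomial c·X^i·Y^j·Z^k in F becomes c·x^i·y^j·1^k = c·x^i·y^j.
Substituting Z = 1: F(X, Y, 1) = -x**2 - x - y**2 + 3*y - 1.
Note: deg(f) ≤ deg(F) = 2; strict inequality happens when F is divisible by Z (lost terms).


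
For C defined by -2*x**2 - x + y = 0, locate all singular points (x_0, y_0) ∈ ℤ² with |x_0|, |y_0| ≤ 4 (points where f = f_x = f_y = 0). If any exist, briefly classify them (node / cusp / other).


No singular points in the scanned grid; C is smooth there.

Compute partial derivatives:
  f_x = -4*x - 1.
  f_y = 1.
f_y = 1 is a nonzero constant, so f_y never vanishes: no point (x, y) can satisfy f = f_x = f_y = 0. In particular no (x, y) ∈ {−4, ..., 4}² is singular; the curve is smooth.


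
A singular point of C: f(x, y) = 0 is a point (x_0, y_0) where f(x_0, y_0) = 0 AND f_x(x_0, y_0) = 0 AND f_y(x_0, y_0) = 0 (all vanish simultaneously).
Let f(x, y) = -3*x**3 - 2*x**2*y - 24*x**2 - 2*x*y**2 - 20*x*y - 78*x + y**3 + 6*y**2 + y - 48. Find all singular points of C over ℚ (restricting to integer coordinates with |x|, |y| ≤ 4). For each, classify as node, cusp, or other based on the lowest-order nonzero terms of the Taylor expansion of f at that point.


Singular points: {(-2, -3)}; classification: cusp.

Compute partial derivatives:
  f_x = -9*x**2 - 4*x*y - 48*x - 2*y**2 - 20*y - 78.
  f_y = -2*x**2 - 4*x*y - 20*x + 3*y**2 + 12*y + 1.
Scan x_0 ∈ {−4, ..., 4}. For each x_0, f_y(x_0, y) is a polynomial in y; find its integer roots y ∈ {−4, ..., 4}, then test f_x and f at those candidates.
  x = -4: f_y(-4, y) = 3*y**2 + 28*y + 49; no integer root y with |y| ≤ 4.
  x = -3: f_y(-3, y) = 3*y**2 + 24*y + 43; no integer root y with |y| ≤ 4.
  x = -2: f_y(-2, y) = 3*y**2 + 20*y + 33; vanishes at y ∈ {-3}. (-2, -3): f_x = 0, f = 0 — SINGULAR.
  x = -1: f_y(-1, y) = 3*y**2 + 16*y + 19; no integer root y with |y| ≤ 4.
  x = 0: f_y(0, y) = 3*y**2 + 12*y + 1; no integer root y with |y| ≤ 4.
  x = 1: f_y(1, y) = 3*y**2 + 8*y - 21; no integer root y with |y| ≤ 4.
  x = 2: f_y(2, y) = 3*y**2 + 4*y - 47; no integer root y with |y| ≤ 4.
  x = 3: f_y(3, y) = 3*y**2 - 77; no integer root y with |y| ≤ 4.
  x = 4: f_y(4, y) = 3*y**2 - 4*y - 111; no integer root y with |y| ≤ 4.
Only singular point on the grid: (-2, -3).
Classify: substitute x = -2 + u, y = -3 + v and expand: f = -3*u**3 - 2*u**2*v - 2*u*v**2 + v**3 + v**2.
No constant or linear terms (consistent with a singular point). Quadratic part: v**2. Cubic part: -3*u**3 - 2*u**2*v - 2*u*v**2 + v**3.
The quadratic part v**2 is a perfect square, so there is a single (double) tangent line v = 0, i.e. y = -3. Restricting the cubic part to that line (v = 0) leaves -3*u**3 ≠ 0, so f is not divisible by v and the branch is v² ≈ 3*u**3 to lowest order — this is a cusp.
Classification: cusp.


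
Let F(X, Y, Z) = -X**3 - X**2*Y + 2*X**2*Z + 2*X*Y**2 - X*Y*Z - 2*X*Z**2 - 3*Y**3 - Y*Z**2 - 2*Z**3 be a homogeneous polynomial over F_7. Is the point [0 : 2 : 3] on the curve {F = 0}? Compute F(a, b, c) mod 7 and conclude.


F(0,2,3) ≡ 2 (mod 7); P is NOT on the curve.

Evaluate F(0, 2, 3) term-by-term (mod 7).
  -X**3 ↦ -1·0·1·1 = 0
  -X**2*Y ↦ -1·0·2·1 = 0
  2*X**2*Z ↦ 2·0·1·3 = 0
  2*X*Y**2 ↦ 2·0·4·1 = 0
  -X*Y*Z ↦ -1·0·2·3 = 0
  -2*X*Z**2 ↦ -2·0·1·9 = 0
  -3*Y**3 ↦ -3·1·8·1 = -24
  -Y*Z**2 ↦ -1·1·2·9 = -18
  -2*Z**3 ↦ -2·1·1·27 = -54
Sum: F(0, 2, 3) = (0) + (0) + (0) + (0) + (0) + (0) + (-24) + (-18) + (-54) = -96.
Reducing mod 7: -96 ≡ 2 (mod 7).
Since F(a, b, c) ≡ 2 ≠ 0 (mod 7), P does NOT lie on the curve.


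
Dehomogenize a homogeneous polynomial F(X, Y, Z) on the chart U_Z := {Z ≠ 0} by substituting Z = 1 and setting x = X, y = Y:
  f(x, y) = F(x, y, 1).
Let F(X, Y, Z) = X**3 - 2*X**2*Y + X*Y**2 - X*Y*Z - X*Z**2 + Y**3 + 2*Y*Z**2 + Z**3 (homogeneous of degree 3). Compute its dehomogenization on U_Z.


f(x, y) = x**3 - 2*x**2*y + x*y**2 - x*y - x + y**3 + 2*y + 1

On U_Z we set Z = 1. Each monomial c·X^i·Y^j·Z^k in F becomes c·x^i·y^j·1^k = c·x^i·y^j.
Substituting Z = 1: F(X, Y, 1) = x**3 - 2*x**2*y + x*y**2 - x*y - x + y**3 + 2*y + 1.
Note: deg(f) ≤ deg(F) = 3; strict inequality happens when F is divisible by Z (lost terms).


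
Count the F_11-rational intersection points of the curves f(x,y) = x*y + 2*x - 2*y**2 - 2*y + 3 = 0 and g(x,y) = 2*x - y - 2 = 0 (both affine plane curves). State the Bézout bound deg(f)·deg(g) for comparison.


Common zeros: ∅; count = 0; Bézout bound = 2.

deg(f) = 2, deg(g) = 1, so Bézout bound = 2.
Scan x ∈ F_11. For each x, list the y ∈ F_11 with f(x, y) ≡ 0 and those with g(x, y) ≡ 0 (mod 11); the common zeros in that column are the intersection.
  x = 0: f ≡ 0 at y ∈ ∅; g ≡ 0 at y ∈ {9}; common: ∅.
  x = 1: f ≡ 0 at y ∈ ∅; g ≡ 0 at y ∈ {0}; common: ∅.
  x = 2: f ≡ 0 at y ∈ {3, 8}; g ≡ 0 at y ∈ {2}; common: ∅.
  x = 3: f ≡ 0 at y ∈ ∅; g ≡ 0 at y ∈ {4}; common: ∅.
  x = 4: f ≡ 0 at y ∈ {0, 1}; g ≡ 0 at y ∈ {6}; common: ∅.
  x = 5: f ≡ 0 at y ∈ {2, 5}; g ≡ 0 at y ∈ {8}; common: ∅.
  x = 6: f ≡ 0 at y ∈ {6, 7}; g ≡ 0 at y ∈ {10}; common: ∅.
  x = 7: f ≡ 0 at y ∈ ∅; g ≡ 0 at y ∈ {1}; common: ∅.
  x = 8: f ≡ 0 at y ∈ {4, 10}; g ≡ 0 at y ∈ {3}; common: ∅.
  x = 9: f ≡ 0 at y ∈ ∅; g ≡ 0 at y ∈ {5}; common: ∅.
  x = 10: f ≡ 0 at y ∈ ∅; g ≡ 0 at y ∈ {7}; common: ∅.
Collecting: common zeros = ∅, so the count is 0.
Comparison with the Bézout bound: 0 ≤ 2 = deg(f)·deg(g), as expected for curves with no common component (the affine F_11-count falls short of the bound because intersections may lie at infinity, over extension fields, or carry multiplicity).


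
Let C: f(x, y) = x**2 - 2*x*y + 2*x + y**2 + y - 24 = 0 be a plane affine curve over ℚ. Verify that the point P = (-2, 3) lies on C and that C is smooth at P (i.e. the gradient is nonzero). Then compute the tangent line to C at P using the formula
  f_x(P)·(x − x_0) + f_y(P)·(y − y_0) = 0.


Tangent line at P: -8*x + 11*y - 49 = 0.

Step 1: f(-2, 3) = 0, so P lies on C.
Step 2: partial derivatives
  f_x(x, y) = 2*x - 2*y + 2, f_y(x, y) = -2*x + 2*y + 1.
  f_x(P) = -8, f_y(P) = 11 (gradient nonzero, so P is smooth).
Step 3: tangent line at P: -8·(x − -2) + 11·(y − 3) = 0.
Expanding: -8*x + 11*y - 49 = 0.


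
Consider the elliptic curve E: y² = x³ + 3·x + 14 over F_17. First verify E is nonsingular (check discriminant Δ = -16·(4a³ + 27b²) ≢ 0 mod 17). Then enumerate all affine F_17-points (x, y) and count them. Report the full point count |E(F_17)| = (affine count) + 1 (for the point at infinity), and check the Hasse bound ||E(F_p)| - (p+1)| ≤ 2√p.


Affine points = {(1, 1), (1, 16), (3, 4), (3, 13), (5, 1), (5, 16), (7, 2), (7, 15), (11, 1), (11, 16), (15, 0)}; affine count = 11; |E(F_17)| = 12.

Discriminant check: Δ ∝ 4a³ + 27b² = 4·3³ + 27·14² = 4·27 + 27·196 ≡ 11 (mod 17). Nonzero ⇒ E is nonsingular.
For each x ∈ F_17, compute rhs = x³ + 3·x + 14 mod 17, then count y ∈ F_17 with y² ≡ rhs.
  x = 0: rhs = 14, matching y values: none (0 points).
  x = 1: rhs = 1, matching y values: 1, 16 (2 points).
  x = 2: rhs = 11, matching y values: none (0 points).
  x = 3: rhs = 16, matching y values: 4, 13 (2 points).
  x = 4: rhs = 5, matching y values: none (0 points).
  x = 5: rhs = 1, matching y values: 1, 16 (2 points).
  x = 6: rhs = 10, matching y values: none (0 points).
  x = 7: rhs = 4, matching y values: 2, 15 (2 points).
  x = 8: rhs = 6, matching y values: none (0 points).
  x = 9: rhs = 5, matching y values: none (0 points).
  x = 10: rhs = 7, matching y values: none (0 points).
  x = 11: rhs = 1, matching y values: 1, 16 (2 points).
  x = 12: rhs = 10, matching y values: none (0 points).
  x = 13: rhs = 6, matching y values: none (0 points).
  x = 14: rhs = 12, matching y values: none (0 points).
  x = 15: rhs = 0, matching y values: 0 (1 points).
  x = 16: rhs = 10, matching y values: none (0 points).
Total affine count: 11.
Full point count |E(F_17)| = 11 + 1 = 12.
Hasse bound: |12 − (17+1)| = |-6| = 6 ≤ 2√17 ≈ 8.2462 ✓.


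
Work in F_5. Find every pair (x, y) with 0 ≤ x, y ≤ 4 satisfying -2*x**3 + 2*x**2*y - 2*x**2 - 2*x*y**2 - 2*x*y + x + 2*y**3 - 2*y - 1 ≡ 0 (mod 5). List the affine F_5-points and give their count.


Affine F_5-points: {(1, 2), (3, 0), (3, 3)}; count = 3.

For each of the 25 pairs (x, y) ∈ F_5², evaluate f(x, y) mod 5. Record the zeros.
  x = 0: [0↦4, 1↦4, 2↦1, 3↦2, 4↦4]  zeros at y ∈ ∅
  x = 1: [0↦1, 1↦4, 2↦0, 3↦1, 4↦4]  zeros at y ∈ {2}
  x = 2: [0↦2, 1↦2, 2↦1, 3↦1, 4↦4]  zeros at y ∈ ∅
  x = 3: [0↦0, 1↦1, 2↦2, 3↦0, 4↦2]  zeros at y ∈ {0, 3}
  x = 4: [0↦3, 1↦4, 2↦1, 3↦1, 4↦1]  zeros at y ∈ ∅
Collecting zeros: affine points = {(1, 2), (3, 0), (3, 3)}.
Total count |C(F_5)_aff| = 3.


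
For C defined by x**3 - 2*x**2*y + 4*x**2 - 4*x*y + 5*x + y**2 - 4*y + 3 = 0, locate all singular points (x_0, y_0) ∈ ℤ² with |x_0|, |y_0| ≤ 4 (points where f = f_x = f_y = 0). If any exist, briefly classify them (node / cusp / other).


Singular points: {(-1, 1)}; classification: node.

Compute partial derivatives:
  f_x = 3*x**2 - 4*x*y + 8*x - 4*y + 5.
  f_y = -2*x**2 - 4*x + 2*y - 4.
Scan x_0 ∈ {−4, ..., 4}. For each x_0, f_y(x_0, y) is a polynomial in y; find its integer roots y ∈ {−4, ..., 4}, then test f_x and f at those candidates.
  x = -4: f_y(-4, y) = 2*y - 20; no integer root y with |y| ≤ 4.
  x = -3: f_y(-3, y) = 2*y - 10; no integer root y with |y| ≤ 4.
  x = -2: f_y(-2, y) = 2*y - 4; vanishes at y ∈ {2}. (-2, 2): f_x = 9 ≠ 0.
  x = -1: f_y(-1, y) = 2*y - 2; vanishes at y ∈ {1}. (-1, 1): f_x = 0, f = 0 — SINGULAR.
  x = 0: f_y(0, y) = 2*y - 4; vanishes at y ∈ {2}. (0, 2): f_x = -3 ≠ 0.
  x = 1: f_y(1, y) = 2*y - 10; no integer root y with |y| ≤ 4.
  x = 2: f_y(2, y) = 2*y - 20; no integer root y with |y| ≤ 4.
  x = 3: f_y(3, y) = 2*y - 34; no integer root y with |y| ≤ 4.
  x = 4: f_y(4, y) = 2*y - 52; no integer root y with |y| ≤ 4.
Only singular point on the grid: (-1, 1).
Classify: substitute x = -1 + u, y = 1 + v and expand: f = u**3 - 2*u**2*v - u**2 + v**2.
No constant or linear terms (consistent with a singular point). Quadratic part: -u**2 + v**2. Cubic part: u**3 - 2*u**2*v.
The quadratic part v**2 - u**2 = (v − u)(v + u) splits into two distinct linear factors, so there are two distinct tangent lines y − 1 = ±(x − -1) — this is a node (ordinary double point).
Classification: node.


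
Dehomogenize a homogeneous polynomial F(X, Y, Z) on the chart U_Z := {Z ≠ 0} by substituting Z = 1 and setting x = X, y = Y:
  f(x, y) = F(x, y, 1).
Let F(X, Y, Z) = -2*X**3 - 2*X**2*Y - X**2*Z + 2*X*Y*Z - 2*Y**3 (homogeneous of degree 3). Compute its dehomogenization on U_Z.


f(x, y) = -2*x**3 - 2*x**2*y - x**2 + 2*x*y - 2*y**3

On U_Z we set Z = 1. Each monomial c·X^i·Y^j·Z^k in F becomes c·x^i·y^j·1^k = c·x^i·y^j.
Substituting Z = 1: F(X, Y, 1) = -2*x**3 - 2*x**2*y - x**2 + 2*x*y - 2*y**3.
Note: deg(f) ≤ deg(F) = 3; strict inequality happens when F is divisible by Z (lost terms).


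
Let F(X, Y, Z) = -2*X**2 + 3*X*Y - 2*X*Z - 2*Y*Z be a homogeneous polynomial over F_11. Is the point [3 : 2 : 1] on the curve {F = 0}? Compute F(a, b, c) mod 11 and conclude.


F(3,2,1) ≡ 1 (mod 11); P is NOT on the curve.

Evaluate F(3, 2, 1) term-by-term (mod 11).
  -2*X**2 ↦ -2·9·1·1 = -18
  3*X*Y ↦ 3·3·2·1 = 18
  -2*X*Z ↦ -2·3·1·1 = -6
  -2*Y*Z ↦ -2·1·2·1 = -4
Sum: F(3, 2, 1) = (-18) + (18) + (-6) + (-4) = -10.
Reducing mod 11: -10 ≡ 1 (mod 11).
Since F(a, b, c) ≡ 1 ≠ 0 (mod 11), P does NOT lie on the curve.


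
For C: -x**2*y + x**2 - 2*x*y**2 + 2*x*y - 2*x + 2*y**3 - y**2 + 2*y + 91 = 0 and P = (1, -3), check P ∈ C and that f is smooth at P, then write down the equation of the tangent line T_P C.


Tangent line at P: -18*x + 75*y + 243 = 0.

Step 1: f(1, -3) = 0, so P lies on C.
Step 2: partial derivatives
  f_x(x, y) = -2*x*y + 2*x - 2*y**2 + 2*y - 2, f_y(x, y) = -x**2 - 4*x*y + 2*x + 6*y**2 - 2*y + 2.
  f_x(P) = -18, f_y(P) = 75 (gradient nonzero, so P is smooth).
Step 3: tangent line at P: -18·(x − 1) + 75·(y − -3) = 0.
Expanding: -18*x + 75*y + 243 = 0.


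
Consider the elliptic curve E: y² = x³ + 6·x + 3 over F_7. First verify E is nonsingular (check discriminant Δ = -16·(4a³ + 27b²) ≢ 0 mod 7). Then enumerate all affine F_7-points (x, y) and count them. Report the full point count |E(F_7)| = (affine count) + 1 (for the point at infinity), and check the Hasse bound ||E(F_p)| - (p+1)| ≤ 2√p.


Affine points = {(2, 3), (2, 4), (4, 0), (5, 2), (5, 5)}; affine count = 5; |E(F_7)| = 6.

Discriminant check: Δ ∝ 4a³ + 27b² = 4·6³ + 27·3² = 4·216 + 27·9 ≡ 1 (mod 7). Nonzero ⇒ E is nonsingular.
For each x ∈ F_7, compute rhs = x³ + 6·x + 3 mod 7, then count y ∈ F_7 with y² ≡ rhs.
  x = 0: rhs = 3, matching y values: none (0 points).
  x = 1: rhs = 3, matching y values: none (0 points).
  x = 2: rhs = 2, matching y values: 3, 4 (2 points).
  x = 3: rhs = 6, matching y values: none (0 points).
  x = 4: rhs = 0, matching y values: 0 (1 points).
  x = 5: rhs = 4, matching y values: 2, 5 (2 points).
  x = 6: rhs = 3, matching y values: none (0 points).
Total affine count: 5.
Full point count |E(F_7)| = 5 + 1 = 6.
Hasse bound: |6 − (7+1)| = |-2| = 2 ≤ 2√7 ≈ 5.2915 ✓.


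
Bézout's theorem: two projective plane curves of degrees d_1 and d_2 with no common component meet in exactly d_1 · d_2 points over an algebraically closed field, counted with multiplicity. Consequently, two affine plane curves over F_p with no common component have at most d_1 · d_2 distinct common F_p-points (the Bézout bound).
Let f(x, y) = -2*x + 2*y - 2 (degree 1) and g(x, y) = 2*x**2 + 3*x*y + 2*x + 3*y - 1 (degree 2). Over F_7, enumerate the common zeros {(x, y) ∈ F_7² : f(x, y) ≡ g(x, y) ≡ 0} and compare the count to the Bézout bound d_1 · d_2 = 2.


Common zeros: ∅; count = 0; Bézout bound = 2.

deg(f) = 1, deg(g) = 2, so Bézout bound = 2.
Scan x ∈ F_7. For each x, list the y ∈ F_7 with f(x, y) ≡ 0 and those with g(x, y) ≡ 0 (mod 7); the common zeros in that column are the intersection.
  x = 0: f ≡ 0 at y ∈ {1}; g ≡ 0 at y ∈ {5}; common: ∅.
  x = 1: f ≡ 0 at y ∈ {2}; g ≡ 0 at y ∈ {3}; common: ∅.
  x = 2: f ≡ 0 at y ∈ {3}; g ≡ 0 at y ∈ {5}; common: ∅.
  x = 3: f ≡ 0 at y ∈ {4}; g ≡ 0 at y ∈ {1}; common: ∅.
  x = 4: f ≡ 0 at y ∈ {5}; g ≡ 0 at y ∈ {3}; common: ∅.
  x = 5: f ≡ 0 at y ∈ {6}; g ≡ 0 at y ∈ {1}; common: ∅.
  x = 6: f ≡ 0 at y ∈ {0}; g ≡ 0 at y ∈ ∅; common: ∅.
Collecting: common zeros = ∅, so the count is 0.
Comparison with the Bézout bound: 0 ≤ 2 = deg(f)·deg(g), as expected for curves with no common component (the affine F_7-count falls short of the bound because intersections may lie at infinity, over extension fields, or carry multiplicity).
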